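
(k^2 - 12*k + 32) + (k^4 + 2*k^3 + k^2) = k^4 + 2*k^3 + 2*k^2 - 12*k + 32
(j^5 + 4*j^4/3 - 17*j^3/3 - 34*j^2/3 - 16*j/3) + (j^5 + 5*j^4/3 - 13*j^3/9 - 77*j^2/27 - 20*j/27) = 2*j^5 + 3*j^4 - 64*j^3/9 - 383*j^2/27 - 164*j/27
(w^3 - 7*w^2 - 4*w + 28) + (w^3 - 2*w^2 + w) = 2*w^3 - 9*w^2 - 3*w + 28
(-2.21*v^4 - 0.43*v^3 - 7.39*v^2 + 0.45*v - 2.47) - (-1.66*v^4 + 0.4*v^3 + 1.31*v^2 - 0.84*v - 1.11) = -0.55*v^4 - 0.83*v^3 - 8.7*v^2 + 1.29*v - 1.36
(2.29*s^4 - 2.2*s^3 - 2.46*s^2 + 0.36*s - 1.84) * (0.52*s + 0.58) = 1.1908*s^5 + 0.1842*s^4 - 2.5552*s^3 - 1.2396*s^2 - 0.748*s - 1.0672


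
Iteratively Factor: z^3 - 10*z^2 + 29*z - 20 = (z - 5)*(z^2 - 5*z + 4) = (z - 5)*(z - 1)*(z - 4)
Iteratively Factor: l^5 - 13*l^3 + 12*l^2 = (l)*(l^4 - 13*l^2 + 12*l) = l*(l - 3)*(l^3 + 3*l^2 - 4*l) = l*(l - 3)*(l + 4)*(l^2 - l) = l*(l - 3)*(l - 1)*(l + 4)*(l)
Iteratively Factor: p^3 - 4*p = (p - 2)*(p^2 + 2*p) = p*(p - 2)*(p + 2)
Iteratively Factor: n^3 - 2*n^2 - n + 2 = (n - 1)*(n^2 - n - 2) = (n - 1)*(n + 1)*(n - 2)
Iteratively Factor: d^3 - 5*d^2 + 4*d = (d - 4)*(d^2 - d) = (d - 4)*(d - 1)*(d)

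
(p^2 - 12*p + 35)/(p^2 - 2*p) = (p^2 - 12*p + 35)/(p*(p - 2))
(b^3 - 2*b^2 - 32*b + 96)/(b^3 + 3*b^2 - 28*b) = (b^2 + 2*b - 24)/(b*(b + 7))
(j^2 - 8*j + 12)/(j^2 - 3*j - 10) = (-j^2 + 8*j - 12)/(-j^2 + 3*j + 10)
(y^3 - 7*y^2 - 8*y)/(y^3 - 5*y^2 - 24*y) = (y + 1)/(y + 3)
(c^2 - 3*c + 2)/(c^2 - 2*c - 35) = (-c^2 + 3*c - 2)/(-c^2 + 2*c + 35)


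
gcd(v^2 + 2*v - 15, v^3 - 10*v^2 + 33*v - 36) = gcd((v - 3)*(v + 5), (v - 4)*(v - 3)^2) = v - 3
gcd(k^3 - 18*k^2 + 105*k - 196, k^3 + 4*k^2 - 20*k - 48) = k - 4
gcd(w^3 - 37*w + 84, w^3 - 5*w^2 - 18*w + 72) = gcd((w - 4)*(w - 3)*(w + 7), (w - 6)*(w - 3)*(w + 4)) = w - 3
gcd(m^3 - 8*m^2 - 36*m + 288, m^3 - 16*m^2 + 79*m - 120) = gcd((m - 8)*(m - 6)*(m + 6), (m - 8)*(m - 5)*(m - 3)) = m - 8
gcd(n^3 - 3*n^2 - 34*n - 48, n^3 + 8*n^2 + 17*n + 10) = n + 2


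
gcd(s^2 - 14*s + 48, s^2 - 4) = 1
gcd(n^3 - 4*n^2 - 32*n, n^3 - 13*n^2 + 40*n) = n^2 - 8*n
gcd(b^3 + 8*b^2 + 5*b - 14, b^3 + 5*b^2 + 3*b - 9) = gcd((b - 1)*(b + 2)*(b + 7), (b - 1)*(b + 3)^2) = b - 1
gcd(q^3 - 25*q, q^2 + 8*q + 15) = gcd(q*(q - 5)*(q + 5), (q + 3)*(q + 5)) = q + 5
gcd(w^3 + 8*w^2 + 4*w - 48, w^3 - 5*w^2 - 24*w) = 1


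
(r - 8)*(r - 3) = r^2 - 11*r + 24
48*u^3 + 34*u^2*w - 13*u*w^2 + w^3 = (-8*u + w)*(-6*u + w)*(u + w)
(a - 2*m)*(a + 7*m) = a^2 + 5*a*m - 14*m^2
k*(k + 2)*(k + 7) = k^3 + 9*k^2 + 14*k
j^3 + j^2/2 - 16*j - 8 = (j - 4)*(j + 1/2)*(j + 4)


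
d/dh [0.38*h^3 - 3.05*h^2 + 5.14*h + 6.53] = 1.14*h^2 - 6.1*h + 5.14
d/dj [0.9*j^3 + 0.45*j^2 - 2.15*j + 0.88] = 2.7*j^2 + 0.9*j - 2.15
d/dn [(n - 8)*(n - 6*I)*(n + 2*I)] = 3*n^2 - 8*n*(2 + I) + 12 + 32*I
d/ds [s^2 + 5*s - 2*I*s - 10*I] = 2*s + 5 - 2*I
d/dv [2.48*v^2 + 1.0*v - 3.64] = 4.96*v + 1.0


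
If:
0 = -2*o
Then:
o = 0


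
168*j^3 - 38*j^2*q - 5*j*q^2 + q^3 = (-7*j + q)*(-4*j + q)*(6*j + q)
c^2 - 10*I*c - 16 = (c - 8*I)*(c - 2*I)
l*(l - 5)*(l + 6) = l^3 + l^2 - 30*l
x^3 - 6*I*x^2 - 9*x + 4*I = (x - 4*I)*(x - I)^2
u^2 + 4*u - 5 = (u - 1)*(u + 5)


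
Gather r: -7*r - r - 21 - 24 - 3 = -8*r - 48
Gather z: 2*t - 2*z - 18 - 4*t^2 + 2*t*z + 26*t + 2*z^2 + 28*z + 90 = -4*t^2 + 28*t + 2*z^2 + z*(2*t + 26) + 72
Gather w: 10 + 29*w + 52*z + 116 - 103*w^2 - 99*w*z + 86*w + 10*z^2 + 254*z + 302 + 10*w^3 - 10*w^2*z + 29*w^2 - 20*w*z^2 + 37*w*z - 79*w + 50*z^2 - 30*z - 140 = 10*w^3 + w^2*(-10*z - 74) + w*(-20*z^2 - 62*z + 36) + 60*z^2 + 276*z + 288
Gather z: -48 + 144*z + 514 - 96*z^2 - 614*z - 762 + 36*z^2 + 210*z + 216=-60*z^2 - 260*z - 80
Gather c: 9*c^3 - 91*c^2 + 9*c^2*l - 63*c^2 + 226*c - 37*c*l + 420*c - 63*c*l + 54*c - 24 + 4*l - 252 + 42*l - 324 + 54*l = 9*c^3 + c^2*(9*l - 154) + c*(700 - 100*l) + 100*l - 600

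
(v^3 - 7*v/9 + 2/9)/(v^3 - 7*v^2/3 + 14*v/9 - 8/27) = 3*(v + 1)/(3*v - 4)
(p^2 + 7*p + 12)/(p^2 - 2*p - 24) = (p + 3)/(p - 6)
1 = 1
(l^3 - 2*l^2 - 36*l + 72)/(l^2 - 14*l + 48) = (l^2 + 4*l - 12)/(l - 8)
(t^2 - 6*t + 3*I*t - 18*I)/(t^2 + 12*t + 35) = (t^2 + 3*t*(-2 + I) - 18*I)/(t^2 + 12*t + 35)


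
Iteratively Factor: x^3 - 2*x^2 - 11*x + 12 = (x - 4)*(x^2 + 2*x - 3) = (x - 4)*(x - 1)*(x + 3)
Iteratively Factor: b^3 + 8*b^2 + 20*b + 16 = (b + 2)*(b^2 + 6*b + 8) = (b + 2)^2*(b + 4)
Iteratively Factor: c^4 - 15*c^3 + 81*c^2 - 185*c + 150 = (c - 2)*(c^3 - 13*c^2 + 55*c - 75) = (c - 3)*(c - 2)*(c^2 - 10*c + 25) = (c - 5)*(c - 3)*(c - 2)*(c - 5)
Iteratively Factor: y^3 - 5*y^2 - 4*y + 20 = (y + 2)*(y^2 - 7*y + 10) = (y - 2)*(y + 2)*(y - 5)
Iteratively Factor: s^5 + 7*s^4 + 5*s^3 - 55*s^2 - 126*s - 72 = (s + 4)*(s^4 + 3*s^3 - 7*s^2 - 27*s - 18) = (s - 3)*(s + 4)*(s^3 + 6*s^2 + 11*s + 6) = (s - 3)*(s + 1)*(s + 4)*(s^2 + 5*s + 6) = (s - 3)*(s + 1)*(s + 2)*(s + 4)*(s + 3)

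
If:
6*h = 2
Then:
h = 1/3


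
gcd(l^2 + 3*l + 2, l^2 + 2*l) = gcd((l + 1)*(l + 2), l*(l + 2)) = l + 2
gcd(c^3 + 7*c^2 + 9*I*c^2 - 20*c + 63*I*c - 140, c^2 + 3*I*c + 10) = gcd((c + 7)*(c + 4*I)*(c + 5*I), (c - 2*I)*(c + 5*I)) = c + 5*I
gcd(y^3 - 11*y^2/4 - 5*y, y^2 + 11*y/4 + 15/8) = y + 5/4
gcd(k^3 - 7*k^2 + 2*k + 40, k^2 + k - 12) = 1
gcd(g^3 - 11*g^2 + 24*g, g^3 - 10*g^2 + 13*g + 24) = g^2 - 11*g + 24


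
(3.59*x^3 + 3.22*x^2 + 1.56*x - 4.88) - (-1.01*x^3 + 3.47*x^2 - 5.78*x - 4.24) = 4.6*x^3 - 0.25*x^2 + 7.34*x - 0.64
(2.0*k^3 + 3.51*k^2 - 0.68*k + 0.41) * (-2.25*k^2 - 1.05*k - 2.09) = -4.5*k^5 - 9.9975*k^4 - 6.3355*k^3 - 7.5444*k^2 + 0.9907*k - 0.8569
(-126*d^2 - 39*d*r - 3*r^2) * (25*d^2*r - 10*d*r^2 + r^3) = -3150*d^4*r + 285*d^3*r^2 + 189*d^2*r^3 - 9*d*r^4 - 3*r^5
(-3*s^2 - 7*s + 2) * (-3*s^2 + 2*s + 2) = 9*s^4 + 15*s^3 - 26*s^2 - 10*s + 4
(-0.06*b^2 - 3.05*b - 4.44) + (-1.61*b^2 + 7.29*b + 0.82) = -1.67*b^2 + 4.24*b - 3.62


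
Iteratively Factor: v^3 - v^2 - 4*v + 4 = (v - 2)*(v^2 + v - 2) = (v - 2)*(v + 2)*(v - 1)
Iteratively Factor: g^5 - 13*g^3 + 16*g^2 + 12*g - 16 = (g - 2)*(g^4 + 2*g^3 - 9*g^2 - 2*g + 8) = (g - 2)^2*(g^3 + 4*g^2 - g - 4) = (g - 2)^2*(g + 1)*(g^2 + 3*g - 4) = (g - 2)^2*(g + 1)*(g + 4)*(g - 1)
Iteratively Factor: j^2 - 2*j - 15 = (j - 5)*(j + 3)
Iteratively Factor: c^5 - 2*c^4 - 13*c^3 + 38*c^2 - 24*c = (c)*(c^4 - 2*c^3 - 13*c^2 + 38*c - 24) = c*(c - 3)*(c^3 + c^2 - 10*c + 8) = c*(c - 3)*(c - 1)*(c^2 + 2*c - 8) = c*(c - 3)*(c - 2)*(c - 1)*(c + 4)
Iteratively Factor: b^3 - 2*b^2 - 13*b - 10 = (b - 5)*(b^2 + 3*b + 2) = (b - 5)*(b + 2)*(b + 1)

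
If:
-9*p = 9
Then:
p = -1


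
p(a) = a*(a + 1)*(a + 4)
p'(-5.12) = 31.44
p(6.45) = 502.15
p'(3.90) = 88.63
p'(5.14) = 134.66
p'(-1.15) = -3.53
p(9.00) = 1170.00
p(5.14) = 288.45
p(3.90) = 150.97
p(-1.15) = 0.49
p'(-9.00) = 157.00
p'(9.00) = 337.00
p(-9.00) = -360.00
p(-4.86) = -16.13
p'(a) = a*(a + 1) + a*(a + 4) + (a + 1)*(a + 4)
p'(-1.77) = -4.30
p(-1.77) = 3.04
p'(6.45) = 193.31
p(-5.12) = -23.63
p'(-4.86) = 26.26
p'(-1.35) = -4.03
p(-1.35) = 1.25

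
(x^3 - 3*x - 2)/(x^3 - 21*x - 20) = (x^2 - x - 2)/(x^2 - x - 20)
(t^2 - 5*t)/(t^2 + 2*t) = (t - 5)/(t + 2)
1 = 1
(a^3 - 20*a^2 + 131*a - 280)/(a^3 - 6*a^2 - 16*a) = (a^2 - 12*a + 35)/(a*(a + 2))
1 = 1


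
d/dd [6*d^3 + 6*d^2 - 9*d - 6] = 18*d^2 + 12*d - 9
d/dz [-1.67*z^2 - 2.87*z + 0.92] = -3.34*z - 2.87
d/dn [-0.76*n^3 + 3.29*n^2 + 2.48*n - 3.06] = -2.28*n^2 + 6.58*n + 2.48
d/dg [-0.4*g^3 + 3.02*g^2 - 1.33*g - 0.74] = -1.2*g^2 + 6.04*g - 1.33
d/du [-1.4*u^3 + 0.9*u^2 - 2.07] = u*(1.8 - 4.2*u)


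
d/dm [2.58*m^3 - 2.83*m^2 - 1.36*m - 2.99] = 7.74*m^2 - 5.66*m - 1.36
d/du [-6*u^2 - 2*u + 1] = -12*u - 2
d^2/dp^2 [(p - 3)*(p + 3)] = 2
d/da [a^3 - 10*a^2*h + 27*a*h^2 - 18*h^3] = 3*a^2 - 20*a*h + 27*h^2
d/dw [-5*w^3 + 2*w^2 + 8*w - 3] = -15*w^2 + 4*w + 8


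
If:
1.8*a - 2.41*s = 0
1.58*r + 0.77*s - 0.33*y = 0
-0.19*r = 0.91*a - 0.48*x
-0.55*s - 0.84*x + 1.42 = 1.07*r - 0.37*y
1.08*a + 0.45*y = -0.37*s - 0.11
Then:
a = 0.81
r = -0.86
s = 0.61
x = 1.20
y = -2.69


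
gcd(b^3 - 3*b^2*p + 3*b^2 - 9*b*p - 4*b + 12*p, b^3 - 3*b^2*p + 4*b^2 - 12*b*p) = -b^2 + 3*b*p - 4*b + 12*p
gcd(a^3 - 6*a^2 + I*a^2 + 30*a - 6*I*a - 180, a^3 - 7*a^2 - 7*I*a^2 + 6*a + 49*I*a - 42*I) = a - 6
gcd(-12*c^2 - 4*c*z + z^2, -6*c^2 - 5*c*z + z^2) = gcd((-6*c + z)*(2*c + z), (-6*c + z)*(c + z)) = -6*c + z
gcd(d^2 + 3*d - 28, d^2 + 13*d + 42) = d + 7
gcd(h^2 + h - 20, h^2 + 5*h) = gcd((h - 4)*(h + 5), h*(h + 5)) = h + 5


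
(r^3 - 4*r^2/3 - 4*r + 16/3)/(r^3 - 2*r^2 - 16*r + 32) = (3*r^2 + 2*r - 8)/(3*(r^2 - 16))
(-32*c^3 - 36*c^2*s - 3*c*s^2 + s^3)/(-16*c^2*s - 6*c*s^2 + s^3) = (4*c^2 + 5*c*s + s^2)/(s*(2*c + s))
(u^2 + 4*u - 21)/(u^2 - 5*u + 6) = (u + 7)/(u - 2)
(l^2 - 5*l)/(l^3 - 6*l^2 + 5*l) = 1/(l - 1)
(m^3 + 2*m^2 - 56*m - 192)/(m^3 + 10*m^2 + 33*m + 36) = (m^2 - 2*m - 48)/(m^2 + 6*m + 9)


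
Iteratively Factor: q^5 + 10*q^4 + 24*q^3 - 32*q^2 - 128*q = (q - 2)*(q^4 + 12*q^3 + 48*q^2 + 64*q) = q*(q - 2)*(q^3 + 12*q^2 + 48*q + 64) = q*(q - 2)*(q + 4)*(q^2 + 8*q + 16) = q*(q - 2)*(q + 4)^2*(q + 4)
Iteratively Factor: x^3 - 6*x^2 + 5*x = (x - 5)*(x^2 - x) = x*(x - 5)*(x - 1)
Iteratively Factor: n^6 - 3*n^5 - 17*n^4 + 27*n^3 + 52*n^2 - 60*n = (n)*(n^5 - 3*n^4 - 17*n^3 + 27*n^2 + 52*n - 60) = n*(n + 2)*(n^4 - 5*n^3 - 7*n^2 + 41*n - 30) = n*(n + 2)*(n + 3)*(n^3 - 8*n^2 + 17*n - 10) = n*(n - 1)*(n + 2)*(n + 3)*(n^2 - 7*n + 10) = n*(n - 2)*(n - 1)*(n + 2)*(n + 3)*(n - 5)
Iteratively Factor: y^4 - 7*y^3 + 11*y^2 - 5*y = (y)*(y^3 - 7*y^2 + 11*y - 5) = y*(y - 1)*(y^2 - 6*y + 5) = y*(y - 1)^2*(y - 5)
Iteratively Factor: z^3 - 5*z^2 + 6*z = (z - 2)*(z^2 - 3*z) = (z - 3)*(z - 2)*(z)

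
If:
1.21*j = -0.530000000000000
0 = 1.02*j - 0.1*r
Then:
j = -0.44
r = -4.47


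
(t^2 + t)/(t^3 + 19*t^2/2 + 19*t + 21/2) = 2*t/(2*t^2 + 17*t + 21)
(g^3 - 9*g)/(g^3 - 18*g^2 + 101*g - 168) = g*(g + 3)/(g^2 - 15*g + 56)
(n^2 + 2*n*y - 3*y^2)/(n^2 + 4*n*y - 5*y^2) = (n + 3*y)/(n + 5*y)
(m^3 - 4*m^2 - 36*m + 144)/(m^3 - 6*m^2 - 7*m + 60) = (m^2 - 36)/(m^2 - 2*m - 15)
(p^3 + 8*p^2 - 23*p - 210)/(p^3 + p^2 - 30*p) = (p + 7)/p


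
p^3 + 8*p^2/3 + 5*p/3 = p*(p + 1)*(p + 5/3)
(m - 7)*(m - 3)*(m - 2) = m^3 - 12*m^2 + 41*m - 42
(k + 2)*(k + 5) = k^2 + 7*k + 10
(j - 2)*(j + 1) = j^2 - j - 2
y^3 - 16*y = y*(y - 4)*(y + 4)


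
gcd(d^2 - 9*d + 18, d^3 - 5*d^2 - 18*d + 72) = d^2 - 9*d + 18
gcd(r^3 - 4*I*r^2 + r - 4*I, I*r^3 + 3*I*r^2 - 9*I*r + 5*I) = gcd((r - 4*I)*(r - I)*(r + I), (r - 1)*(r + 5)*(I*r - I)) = 1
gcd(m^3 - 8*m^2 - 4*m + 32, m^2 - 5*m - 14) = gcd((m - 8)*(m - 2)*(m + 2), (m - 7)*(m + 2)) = m + 2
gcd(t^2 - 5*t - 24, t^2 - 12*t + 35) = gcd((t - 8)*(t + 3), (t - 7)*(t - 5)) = 1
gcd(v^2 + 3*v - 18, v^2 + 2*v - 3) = 1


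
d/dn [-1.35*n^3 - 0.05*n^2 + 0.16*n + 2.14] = -4.05*n^2 - 0.1*n + 0.16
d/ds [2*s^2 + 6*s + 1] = 4*s + 6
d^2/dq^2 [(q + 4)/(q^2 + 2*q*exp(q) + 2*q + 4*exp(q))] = 2*(4*(q + 4)*(q*exp(q) + q + 3*exp(q) + 1)^2 - (q^2 + 2*q*exp(q) + 2*q + 4*exp(q))*(2*q*exp(q) + 2*q + (q + 4)*(q*exp(q) + 4*exp(q) + 1) + 6*exp(q) + 2))/(q^2 + 2*q*exp(q) + 2*q + 4*exp(q))^3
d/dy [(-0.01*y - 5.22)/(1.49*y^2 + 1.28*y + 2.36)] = (0.0149*y^2 + 15.5556*y + 6.658)/(2.2201*y^4 + 3.8144*y^3 + 8.6712*y^2 + 6.0416*y + 5.5696)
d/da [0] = 0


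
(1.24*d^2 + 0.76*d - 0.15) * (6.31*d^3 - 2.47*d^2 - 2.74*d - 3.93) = 7.8244*d^5 + 1.7328*d^4 - 6.2213*d^3 - 6.5851*d^2 - 2.5758*d + 0.5895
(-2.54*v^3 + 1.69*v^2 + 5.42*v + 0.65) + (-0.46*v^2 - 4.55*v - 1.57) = -2.54*v^3 + 1.23*v^2 + 0.87*v - 0.92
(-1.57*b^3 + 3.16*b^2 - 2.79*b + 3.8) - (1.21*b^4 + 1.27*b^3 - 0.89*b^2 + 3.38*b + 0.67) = -1.21*b^4 - 2.84*b^3 + 4.05*b^2 - 6.17*b + 3.13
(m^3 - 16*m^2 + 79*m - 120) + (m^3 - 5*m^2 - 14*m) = 2*m^3 - 21*m^2 + 65*m - 120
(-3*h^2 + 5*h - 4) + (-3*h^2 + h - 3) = -6*h^2 + 6*h - 7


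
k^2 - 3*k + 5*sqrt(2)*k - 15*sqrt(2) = (k - 3)*(k + 5*sqrt(2))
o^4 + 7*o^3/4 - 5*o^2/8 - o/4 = o*(o - 1/2)*(o + 1/4)*(o + 2)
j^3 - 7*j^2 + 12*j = j*(j - 4)*(j - 3)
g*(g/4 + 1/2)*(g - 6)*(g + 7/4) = g^4/4 - 9*g^3/16 - 19*g^2/4 - 21*g/4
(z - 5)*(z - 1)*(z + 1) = z^3 - 5*z^2 - z + 5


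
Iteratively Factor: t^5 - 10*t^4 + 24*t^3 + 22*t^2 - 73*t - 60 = (t + 1)*(t^4 - 11*t^3 + 35*t^2 - 13*t - 60) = (t - 5)*(t + 1)*(t^3 - 6*t^2 + 5*t + 12) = (t - 5)*(t + 1)^2*(t^2 - 7*t + 12) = (t - 5)*(t - 4)*(t + 1)^2*(t - 3)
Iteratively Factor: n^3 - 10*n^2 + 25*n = (n - 5)*(n^2 - 5*n) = n*(n - 5)*(n - 5)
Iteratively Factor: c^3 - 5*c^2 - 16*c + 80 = (c - 5)*(c^2 - 16) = (c - 5)*(c + 4)*(c - 4)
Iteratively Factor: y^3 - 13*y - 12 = (y + 1)*(y^2 - y - 12) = (y - 4)*(y + 1)*(y + 3)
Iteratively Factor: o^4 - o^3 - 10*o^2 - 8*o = (o - 4)*(o^3 + 3*o^2 + 2*o) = o*(o - 4)*(o^2 + 3*o + 2) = o*(o - 4)*(o + 2)*(o + 1)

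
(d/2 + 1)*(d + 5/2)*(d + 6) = d^3/2 + 21*d^2/4 + 16*d + 15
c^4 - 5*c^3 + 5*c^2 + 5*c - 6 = (c - 3)*(c - 2)*(c - 1)*(c + 1)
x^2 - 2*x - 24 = (x - 6)*(x + 4)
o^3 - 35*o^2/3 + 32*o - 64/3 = (o - 8)*(o - 8/3)*(o - 1)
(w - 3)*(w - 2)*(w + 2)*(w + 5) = w^4 + 2*w^3 - 19*w^2 - 8*w + 60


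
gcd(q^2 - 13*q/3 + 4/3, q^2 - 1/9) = q - 1/3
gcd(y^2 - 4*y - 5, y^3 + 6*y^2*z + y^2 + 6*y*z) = y + 1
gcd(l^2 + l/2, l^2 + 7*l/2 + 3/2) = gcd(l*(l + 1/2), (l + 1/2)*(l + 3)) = l + 1/2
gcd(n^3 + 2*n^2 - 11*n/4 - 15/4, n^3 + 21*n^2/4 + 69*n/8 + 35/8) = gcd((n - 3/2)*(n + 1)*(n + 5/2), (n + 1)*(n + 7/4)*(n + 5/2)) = n^2 + 7*n/2 + 5/2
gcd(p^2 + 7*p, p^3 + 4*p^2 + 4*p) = p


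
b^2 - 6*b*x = b*(b - 6*x)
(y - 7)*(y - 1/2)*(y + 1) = y^3 - 13*y^2/2 - 4*y + 7/2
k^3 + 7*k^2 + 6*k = k*(k + 1)*(k + 6)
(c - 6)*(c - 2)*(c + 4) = c^3 - 4*c^2 - 20*c + 48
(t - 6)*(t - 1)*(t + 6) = t^3 - t^2 - 36*t + 36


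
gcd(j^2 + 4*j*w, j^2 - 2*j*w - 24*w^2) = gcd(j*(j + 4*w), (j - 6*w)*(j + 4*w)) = j + 4*w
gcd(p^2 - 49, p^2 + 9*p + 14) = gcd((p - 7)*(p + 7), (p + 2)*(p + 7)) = p + 7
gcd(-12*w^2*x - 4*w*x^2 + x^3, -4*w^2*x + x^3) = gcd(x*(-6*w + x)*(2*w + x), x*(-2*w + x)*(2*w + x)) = 2*w*x + x^2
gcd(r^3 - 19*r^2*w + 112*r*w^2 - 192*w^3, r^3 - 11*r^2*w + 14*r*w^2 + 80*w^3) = r - 8*w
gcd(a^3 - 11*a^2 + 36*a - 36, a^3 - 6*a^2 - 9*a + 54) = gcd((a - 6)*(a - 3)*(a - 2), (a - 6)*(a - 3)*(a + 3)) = a^2 - 9*a + 18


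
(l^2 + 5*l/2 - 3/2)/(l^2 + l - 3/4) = 2*(l + 3)/(2*l + 3)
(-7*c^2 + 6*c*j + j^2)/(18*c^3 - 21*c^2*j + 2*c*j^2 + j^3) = (-7*c - j)/(18*c^2 - 3*c*j - j^2)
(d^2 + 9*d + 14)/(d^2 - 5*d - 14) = (d + 7)/(d - 7)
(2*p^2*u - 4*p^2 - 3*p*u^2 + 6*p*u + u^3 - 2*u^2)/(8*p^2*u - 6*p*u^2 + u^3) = (p*u - 2*p - u^2 + 2*u)/(u*(4*p - u))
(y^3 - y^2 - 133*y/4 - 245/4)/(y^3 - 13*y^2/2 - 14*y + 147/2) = (y + 5/2)/(y - 3)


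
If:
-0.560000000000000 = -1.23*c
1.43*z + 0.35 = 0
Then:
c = 0.46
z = -0.24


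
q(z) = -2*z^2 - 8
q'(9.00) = -36.00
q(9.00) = -170.00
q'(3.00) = -12.00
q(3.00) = -26.00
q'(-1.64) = 6.56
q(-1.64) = -13.38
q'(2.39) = -9.56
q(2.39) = -19.42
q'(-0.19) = 0.76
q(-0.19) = -8.07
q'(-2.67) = 10.68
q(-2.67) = -22.26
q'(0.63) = -2.52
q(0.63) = -8.79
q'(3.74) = -14.96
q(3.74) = -35.98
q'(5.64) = -22.56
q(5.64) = -71.62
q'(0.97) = -3.88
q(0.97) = -9.88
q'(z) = -4*z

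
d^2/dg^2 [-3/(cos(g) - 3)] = 3*(cos(g)^2 + 3*cos(g) - 2)/(cos(g) - 3)^3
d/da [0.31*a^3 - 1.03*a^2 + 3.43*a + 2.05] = 0.93*a^2 - 2.06*a + 3.43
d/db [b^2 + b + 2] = 2*b + 1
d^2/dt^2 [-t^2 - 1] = -2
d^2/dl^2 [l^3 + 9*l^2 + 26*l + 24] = 6*l + 18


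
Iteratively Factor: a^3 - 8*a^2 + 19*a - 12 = (a - 3)*(a^2 - 5*a + 4) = (a - 3)*(a - 1)*(a - 4)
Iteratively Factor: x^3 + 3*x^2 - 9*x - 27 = (x - 3)*(x^2 + 6*x + 9) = (x - 3)*(x + 3)*(x + 3)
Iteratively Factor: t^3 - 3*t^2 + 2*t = (t - 2)*(t^2 - t) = (t - 2)*(t - 1)*(t)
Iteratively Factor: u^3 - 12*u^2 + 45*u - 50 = (u - 2)*(u^2 - 10*u + 25) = (u - 5)*(u - 2)*(u - 5)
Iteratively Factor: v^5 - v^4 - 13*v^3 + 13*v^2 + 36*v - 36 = (v - 2)*(v^4 + v^3 - 11*v^2 - 9*v + 18) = (v - 2)*(v + 3)*(v^3 - 2*v^2 - 5*v + 6) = (v - 3)*(v - 2)*(v + 3)*(v^2 + v - 2) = (v - 3)*(v - 2)*(v + 2)*(v + 3)*(v - 1)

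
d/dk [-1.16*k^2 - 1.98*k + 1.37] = -2.32*k - 1.98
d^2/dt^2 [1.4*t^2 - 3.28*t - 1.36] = 2.80000000000000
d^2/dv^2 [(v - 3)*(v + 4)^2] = 6*v + 10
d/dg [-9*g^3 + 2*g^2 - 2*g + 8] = -27*g^2 + 4*g - 2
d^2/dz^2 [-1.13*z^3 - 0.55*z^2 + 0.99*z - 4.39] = -6.78*z - 1.1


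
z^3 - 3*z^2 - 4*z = z*(z - 4)*(z + 1)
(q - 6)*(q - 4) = q^2 - 10*q + 24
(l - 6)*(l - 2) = l^2 - 8*l + 12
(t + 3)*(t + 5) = t^2 + 8*t + 15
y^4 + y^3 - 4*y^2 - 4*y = y*(y - 2)*(y + 1)*(y + 2)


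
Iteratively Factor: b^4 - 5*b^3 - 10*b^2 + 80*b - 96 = (b - 4)*(b^3 - b^2 - 14*b + 24) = (b - 4)*(b + 4)*(b^2 - 5*b + 6) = (b - 4)*(b - 2)*(b + 4)*(b - 3)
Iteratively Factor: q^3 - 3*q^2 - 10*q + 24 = (q - 2)*(q^2 - q - 12) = (q - 2)*(q + 3)*(q - 4)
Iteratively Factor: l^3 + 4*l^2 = (l)*(l^2 + 4*l) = l*(l + 4)*(l)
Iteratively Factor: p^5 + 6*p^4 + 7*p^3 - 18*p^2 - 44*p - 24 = (p - 2)*(p^4 + 8*p^3 + 23*p^2 + 28*p + 12) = (p - 2)*(p + 2)*(p^3 + 6*p^2 + 11*p + 6) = (p - 2)*(p + 1)*(p + 2)*(p^2 + 5*p + 6) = (p - 2)*(p + 1)*(p + 2)^2*(p + 3)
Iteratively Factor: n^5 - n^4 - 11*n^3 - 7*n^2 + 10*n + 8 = (n + 2)*(n^4 - 3*n^3 - 5*n^2 + 3*n + 4) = (n - 4)*(n + 2)*(n^3 + n^2 - n - 1) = (n - 4)*(n + 1)*(n + 2)*(n^2 - 1) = (n - 4)*(n + 1)^2*(n + 2)*(n - 1)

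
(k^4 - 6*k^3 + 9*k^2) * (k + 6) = k^5 - 27*k^3 + 54*k^2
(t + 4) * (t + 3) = t^2 + 7*t + 12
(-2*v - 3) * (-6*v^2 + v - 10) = 12*v^3 + 16*v^2 + 17*v + 30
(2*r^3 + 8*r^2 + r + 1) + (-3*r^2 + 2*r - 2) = 2*r^3 + 5*r^2 + 3*r - 1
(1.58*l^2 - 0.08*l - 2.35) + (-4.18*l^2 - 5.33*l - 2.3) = -2.6*l^2 - 5.41*l - 4.65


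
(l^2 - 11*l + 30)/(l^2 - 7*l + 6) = (l - 5)/(l - 1)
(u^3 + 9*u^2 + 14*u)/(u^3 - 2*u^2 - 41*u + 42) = u*(u^2 + 9*u + 14)/(u^3 - 2*u^2 - 41*u + 42)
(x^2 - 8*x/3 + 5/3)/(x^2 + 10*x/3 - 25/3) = (x - 1)/(x + 5)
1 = 1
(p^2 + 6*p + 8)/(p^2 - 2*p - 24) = (p + 2)/(p - 6)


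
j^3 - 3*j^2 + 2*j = j*(j - 2)*(j - 1)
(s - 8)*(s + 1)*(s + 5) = s^3 - 2*s^2 - 43*s - 40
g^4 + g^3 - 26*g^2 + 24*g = g*(g - 4)*(g - 1)*(g + 6)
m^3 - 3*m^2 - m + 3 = (m - 3)*(m - 1)*(m + 1)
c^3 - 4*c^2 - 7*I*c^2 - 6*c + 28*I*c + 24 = (c - 4)*(c - 6*I)*(c - I)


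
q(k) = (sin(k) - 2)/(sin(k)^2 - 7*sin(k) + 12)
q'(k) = (-2*sin(k)*cos(k) + 7*cos(k))*(sin(k) - 2)/(sin(k)^2 - 7*sin(k) + 12)^2 + cos(k)/(sin(k)^2 - 7*sin(k) + 12) = (4*sin(k) + cos(k)^2 - 3)*cos(k)/(sin(k)^2 - 7*sin(k) + 12)^2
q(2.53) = -0.17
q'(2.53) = 0.00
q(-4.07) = -0.17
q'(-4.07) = -0.01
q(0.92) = -0.17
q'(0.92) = 0.01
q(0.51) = -0.17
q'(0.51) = -0.00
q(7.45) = -0.17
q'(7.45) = 0.01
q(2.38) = -0.17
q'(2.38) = -0.00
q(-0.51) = -0.16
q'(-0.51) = -0.01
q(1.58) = -0.17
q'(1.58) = -0.00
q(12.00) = -0.16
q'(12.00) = -0.01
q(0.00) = -0.17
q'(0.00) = -0.01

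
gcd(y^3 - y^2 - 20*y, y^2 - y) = y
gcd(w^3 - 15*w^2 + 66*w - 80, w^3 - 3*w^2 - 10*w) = w - 5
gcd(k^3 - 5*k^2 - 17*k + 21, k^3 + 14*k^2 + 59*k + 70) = 1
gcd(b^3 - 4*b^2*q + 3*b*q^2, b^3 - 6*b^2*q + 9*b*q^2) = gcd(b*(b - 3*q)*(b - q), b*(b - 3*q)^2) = -b^2 + 3*b*q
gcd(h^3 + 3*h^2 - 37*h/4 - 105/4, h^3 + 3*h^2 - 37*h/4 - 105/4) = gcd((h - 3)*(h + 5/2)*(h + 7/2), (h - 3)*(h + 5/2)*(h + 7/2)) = h^3 + 3*h^2 - 37*h/4 - 105/4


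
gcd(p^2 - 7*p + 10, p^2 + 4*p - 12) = p - 2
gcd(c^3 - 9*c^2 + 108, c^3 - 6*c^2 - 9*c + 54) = c^2 - 3*c - 18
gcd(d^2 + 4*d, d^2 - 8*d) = d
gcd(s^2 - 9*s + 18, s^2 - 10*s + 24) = s - 6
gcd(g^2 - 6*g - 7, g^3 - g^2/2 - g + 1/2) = g + 1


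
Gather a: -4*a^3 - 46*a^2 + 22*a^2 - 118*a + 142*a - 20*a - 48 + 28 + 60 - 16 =-4*a^3 - 24*a^2 + 4*a + 24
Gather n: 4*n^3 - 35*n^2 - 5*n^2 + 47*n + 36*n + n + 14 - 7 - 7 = 4*n^3 - 40*n^2 + 84*n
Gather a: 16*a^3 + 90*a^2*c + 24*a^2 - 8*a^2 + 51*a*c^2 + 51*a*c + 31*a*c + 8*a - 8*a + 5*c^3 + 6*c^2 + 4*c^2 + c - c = 16*a^3 + a^2*(90*c + 16) + a*(51*c^2 + 82*c) + 5*c^3 + 10*c^2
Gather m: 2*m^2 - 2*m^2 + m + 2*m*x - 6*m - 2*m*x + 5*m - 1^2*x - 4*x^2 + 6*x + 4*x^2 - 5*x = 0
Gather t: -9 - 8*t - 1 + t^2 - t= t^2 - 9*t - 10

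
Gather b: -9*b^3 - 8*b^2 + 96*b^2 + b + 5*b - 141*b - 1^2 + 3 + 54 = -9*b^3 + 88*b^2 - 135*b + 56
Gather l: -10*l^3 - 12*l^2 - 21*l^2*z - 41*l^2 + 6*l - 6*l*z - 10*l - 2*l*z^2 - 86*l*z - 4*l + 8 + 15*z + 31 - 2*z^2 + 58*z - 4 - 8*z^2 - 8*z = -10*l^3 + l^2*(-21*z - 53) + l*(-2*z^2 - 92*z - 8) - 10*z^2 + 65*z + 35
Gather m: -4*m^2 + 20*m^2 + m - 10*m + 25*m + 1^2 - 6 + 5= 16*m^2 + 16*m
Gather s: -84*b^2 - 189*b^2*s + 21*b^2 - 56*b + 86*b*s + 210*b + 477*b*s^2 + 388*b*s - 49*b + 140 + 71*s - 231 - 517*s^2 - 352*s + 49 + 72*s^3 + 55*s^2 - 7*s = -63*b^2 + 105*b + 72*s^3 + s^2*(477*b - 462) + s*(-189*b^2 + 474*b - 288) - 42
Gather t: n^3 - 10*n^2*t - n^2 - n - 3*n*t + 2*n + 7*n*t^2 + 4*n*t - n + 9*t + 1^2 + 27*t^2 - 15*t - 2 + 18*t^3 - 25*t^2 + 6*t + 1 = n^3 - n^2 + 18*t^3 + t^2*(7*n + 2) + t*(-10*n^2 + n)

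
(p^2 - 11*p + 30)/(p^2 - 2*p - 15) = (p - 6)/(p + 3)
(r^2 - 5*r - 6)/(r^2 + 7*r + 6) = (r - 6)/(r + 6)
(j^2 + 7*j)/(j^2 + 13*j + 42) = j/(j + 6)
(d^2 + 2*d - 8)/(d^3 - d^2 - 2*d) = (d + 4)/(d*(d + 1))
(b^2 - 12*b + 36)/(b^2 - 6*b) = (b - 6)/b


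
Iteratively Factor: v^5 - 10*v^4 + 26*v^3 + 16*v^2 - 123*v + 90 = (v - 5)*(v^4 - 5*v^3 + v^2 + 21*v - 18) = (v - 5)*(v - 1)*(v^3 - 4*v^2 - 3*v + 18) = (v - 5)*(v - 1)*(v + 2)*(v^2 - 6*v + 9) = (v - 5)*(v - 3)*(v - 1)*(v + 2)*(v - 3)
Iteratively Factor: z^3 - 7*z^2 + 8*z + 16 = (z + 1)*(z^2 - 8*z + 16) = (z - 4)*(z + 1)*(z - 4)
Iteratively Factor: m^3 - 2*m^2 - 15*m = (m - 5)*(m^2 + 3*m) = (m - 5)*(m + 3)*(m)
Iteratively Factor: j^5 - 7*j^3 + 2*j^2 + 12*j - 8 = (j + 2)*(j^4 - 2*j^3 - 3*j^2 + 8*j - 4) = (j + 2)^2*(j^3 - 4*j^2 + 5*j - 2) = (j - 2)*(j + 2)^2*(j^2 - 2*j + 1) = (j - 2)*(j - 1)*(j + 2)^2*(j - 1)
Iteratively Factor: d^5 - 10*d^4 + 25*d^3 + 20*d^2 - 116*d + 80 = (d - 1)*(d^4 - 9*d^3 + 16*d^2 + 36*d - 80) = (d - 5)*(d - 1)*(d^3 - 4*d^2 - 4*d + 16) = (d - 5)*(d - 2)*(d - 1)*(d^2 - 2*d - 8) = (d - 5)*(d - 4)*(d - 2)*(d - 1)*(d + 2)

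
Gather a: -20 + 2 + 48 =30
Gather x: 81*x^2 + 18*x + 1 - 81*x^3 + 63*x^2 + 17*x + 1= -81*x^3 + 144*x^2 + 35*x + 2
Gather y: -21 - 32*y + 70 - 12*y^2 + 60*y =-12*y^2 + 28*y + 49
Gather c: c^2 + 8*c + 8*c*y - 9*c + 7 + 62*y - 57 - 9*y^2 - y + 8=c^2 + c*(8*y - 1) - 9*y^2 + 61*y - 42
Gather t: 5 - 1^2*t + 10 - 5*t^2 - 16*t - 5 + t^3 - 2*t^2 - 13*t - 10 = t^3 - 7*t^2 - 30*t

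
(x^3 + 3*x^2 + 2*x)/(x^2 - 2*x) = (x^2 + 3*x + 2)/(x - 2)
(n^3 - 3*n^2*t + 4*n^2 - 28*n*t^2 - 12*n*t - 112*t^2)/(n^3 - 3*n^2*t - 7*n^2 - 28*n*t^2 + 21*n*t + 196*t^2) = (n + 4)/(n - 7)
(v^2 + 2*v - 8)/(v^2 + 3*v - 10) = (v + 4)/(v + 5)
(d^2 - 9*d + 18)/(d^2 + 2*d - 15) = (d - 6)/(d + 5)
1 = 1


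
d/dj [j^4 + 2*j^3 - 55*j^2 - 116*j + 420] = 4*j^3 + 6*j^2 - 110*j - 116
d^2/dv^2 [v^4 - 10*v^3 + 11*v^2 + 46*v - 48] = 12*v^2 - 60*v + 22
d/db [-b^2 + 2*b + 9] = 2 - 2*b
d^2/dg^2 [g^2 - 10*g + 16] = 2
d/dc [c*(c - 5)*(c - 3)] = 3*c^2 - 16*c + 15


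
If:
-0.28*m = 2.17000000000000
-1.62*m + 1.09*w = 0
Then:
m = -7.75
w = -11.52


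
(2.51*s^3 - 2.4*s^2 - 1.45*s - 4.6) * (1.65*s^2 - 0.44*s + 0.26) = 4.1415*s^5 - 5.0644*s^4 - 0.6839*s^3 - 7.576*s^2 + 1.647*s - 1.196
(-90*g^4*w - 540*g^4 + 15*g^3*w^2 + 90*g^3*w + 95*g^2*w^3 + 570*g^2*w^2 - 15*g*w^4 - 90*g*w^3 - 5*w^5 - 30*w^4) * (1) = -90*g^4*w - 540*g^4 + 15*g^3*w^2 + 90*g^3*w + 95*g^2*w^3 + 570*g^2*w^2 - 15*g*w^4 - 90*g*w^3 - 5*w^5 - 30*w^4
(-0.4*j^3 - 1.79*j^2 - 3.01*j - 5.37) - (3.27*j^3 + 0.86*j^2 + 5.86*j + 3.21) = -3.67*j^3 - 2.65*j^2 - 8.87*j - 8.58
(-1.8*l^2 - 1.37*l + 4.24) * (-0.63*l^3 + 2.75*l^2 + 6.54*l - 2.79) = 1.134*l^5 - 4.0869*l^4 - 18.2107*l^3 + 7.7222*l^2 + 31.5519*l - 11.8296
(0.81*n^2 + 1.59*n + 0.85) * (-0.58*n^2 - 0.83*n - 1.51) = -0.4698*n^4 - 1.5945*n^3 - 3.0358*n^2 - 3.1064*n - 1.2835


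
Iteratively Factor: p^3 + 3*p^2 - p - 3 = (p - 1)*(p^2 + 4*p + 3) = (p - 1)*(p + 3)*(p + 1)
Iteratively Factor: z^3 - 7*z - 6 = (z - 3)*(z^2 + 3*z + 2) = (z - 3)*(z + 1)*(z + 2)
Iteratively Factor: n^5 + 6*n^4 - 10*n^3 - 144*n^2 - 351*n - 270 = (n + 3)*(n^4 + 3*n^3 - 19*n^2 - 87*n - 90) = (n - 5)*(n + 3)*(n^3 + 8*n^2 + 21*n + 18) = (n - 5)*(n + 3)^2*(n^2 + 5*n + 6) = (n - 5)*(n + 3)^3*(n + 2)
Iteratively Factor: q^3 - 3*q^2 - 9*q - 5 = (q + 1)*(q^2 - 4*q - 5) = (q + 1)^2*(q - 5)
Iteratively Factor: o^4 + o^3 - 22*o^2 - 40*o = (o + 2)*(o^3 - o^2 - 20*o) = o*(o + 2)*(o^2 - o - 20) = o*(o - 5)*(o + 2)*(o + 4)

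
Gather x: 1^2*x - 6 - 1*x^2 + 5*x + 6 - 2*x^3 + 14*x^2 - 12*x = -2*x^3 + 13*x^2 - 6*x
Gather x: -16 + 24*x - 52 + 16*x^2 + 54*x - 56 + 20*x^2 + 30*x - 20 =36*x^2 + 108*x - 144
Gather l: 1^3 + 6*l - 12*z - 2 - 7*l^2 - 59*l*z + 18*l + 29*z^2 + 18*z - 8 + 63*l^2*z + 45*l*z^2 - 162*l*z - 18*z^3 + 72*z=l^2*(63*z - 7) + l*(45*z^2 - 221*z + 24) - 18*z^3 + 29*z^2 + 78*z - 9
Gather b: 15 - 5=10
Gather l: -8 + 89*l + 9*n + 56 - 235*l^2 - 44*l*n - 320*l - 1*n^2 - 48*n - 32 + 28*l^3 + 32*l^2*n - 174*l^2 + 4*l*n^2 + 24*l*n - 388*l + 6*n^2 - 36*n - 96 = 28*l^3 + l^2*(32*n - 409) + l*(4*n^2 - 20*n - 619) + 5*n^2 - 75*n - 80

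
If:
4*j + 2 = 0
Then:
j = -1/2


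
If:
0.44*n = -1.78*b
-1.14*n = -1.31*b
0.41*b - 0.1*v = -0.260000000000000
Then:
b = 0.00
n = 0.00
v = 2.60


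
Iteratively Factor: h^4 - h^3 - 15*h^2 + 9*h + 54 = (h - 3)*(h^3 + 2*h^2 - 9*h - 18) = (h - 3)^2*(h^2 + 5*h + 6) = (h - 3)^2*(h + 3)*(h + 2)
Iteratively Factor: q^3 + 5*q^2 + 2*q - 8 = (q + 2)*(q^2 + 3*q - 4) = (q + 2)*(q + 4)*(q - 1)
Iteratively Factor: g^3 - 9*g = (g - 3)*(g^2 + 3*g) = (g - 3)*(g + 3)*(g)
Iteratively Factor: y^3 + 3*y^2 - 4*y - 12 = (y + 2)*(y^2 + y - 6) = (y + 2)*(y + 3)*(y - 2)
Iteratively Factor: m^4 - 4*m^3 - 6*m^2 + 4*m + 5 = (m + 1)*(m^3 - 5*m^2 - m + 5) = (m - 5)*(m + 1)*(m^2 - 1) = (m - 5)*(m - 1)*(m + 1)*(m + 1)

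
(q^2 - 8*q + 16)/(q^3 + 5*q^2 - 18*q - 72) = (q - 4)/(q^2 + 9*q + 18)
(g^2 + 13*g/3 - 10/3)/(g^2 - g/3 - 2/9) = 3*(g + 5)/(3*g + 1)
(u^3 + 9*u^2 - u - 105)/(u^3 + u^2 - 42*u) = (u^2 + 2*u - 15)/(u*(u - 6))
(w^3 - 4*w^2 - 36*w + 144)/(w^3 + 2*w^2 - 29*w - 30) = (w^2 - 10*w + 24)/(w^2 - 4*w - 5)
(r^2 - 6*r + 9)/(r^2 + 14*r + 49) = (r^2 - 6*r + 9)/(r^2 + 14*r + 49)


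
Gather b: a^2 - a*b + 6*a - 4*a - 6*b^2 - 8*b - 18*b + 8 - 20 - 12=a^2 + 2*a - 6*b^2 + b*(-a - 26) - 24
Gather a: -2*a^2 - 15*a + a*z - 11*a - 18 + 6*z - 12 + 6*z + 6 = -2*a^2 + a*(z - 26) + 12*z - 24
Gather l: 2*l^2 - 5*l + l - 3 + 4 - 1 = 2*l^2 - 4*l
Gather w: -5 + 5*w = 5*w - 5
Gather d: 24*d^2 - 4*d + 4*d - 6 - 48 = 24*d^2 - 54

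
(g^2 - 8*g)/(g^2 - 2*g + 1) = g*(g - 8)/(g^2 - 2*g + 1)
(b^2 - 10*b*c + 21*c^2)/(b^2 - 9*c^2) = (b - 7*c)/(b + 3*c)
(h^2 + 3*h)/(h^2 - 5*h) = (h + 3)/(h - 5)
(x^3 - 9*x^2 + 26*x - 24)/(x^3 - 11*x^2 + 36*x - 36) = (x - 4)/(x - 6)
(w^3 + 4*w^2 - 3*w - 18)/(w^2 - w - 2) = (w^2 + 6*w + 9)/(w + 1)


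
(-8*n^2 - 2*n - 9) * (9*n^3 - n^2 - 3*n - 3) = -72*n^5 - 10*n^4 - 55*n^3 + 39*n^2 + 33*n + 27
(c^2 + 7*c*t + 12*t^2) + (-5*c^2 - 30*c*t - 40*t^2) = -4*c^2 - 23*c*t - 28*t^2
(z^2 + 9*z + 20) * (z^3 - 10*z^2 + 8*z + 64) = z^5 - z^4 - 62*z^3 - 64*z^2 + 736*z + 1280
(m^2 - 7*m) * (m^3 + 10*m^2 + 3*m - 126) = m^5 + 3*m^4 - 67*m^3 - 147*m^2 + 882*m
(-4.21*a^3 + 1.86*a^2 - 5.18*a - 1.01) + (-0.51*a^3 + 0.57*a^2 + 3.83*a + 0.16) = -4.72*a^3 + 2.43*a^2 - 1.35*a - 0.85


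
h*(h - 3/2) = h^2 - 3*h/2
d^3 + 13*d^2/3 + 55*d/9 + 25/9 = (d + 1)*(d + 5/3)^2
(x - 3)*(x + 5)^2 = x^3 + 7*x^2 - 5*x - 75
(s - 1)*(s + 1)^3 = s^4 + 2*s^3 - 2*s - 1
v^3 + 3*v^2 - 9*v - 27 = (v - 3)*(v + 3)^2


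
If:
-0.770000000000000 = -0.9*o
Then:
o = 0.86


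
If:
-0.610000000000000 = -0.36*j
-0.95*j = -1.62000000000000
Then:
No Solution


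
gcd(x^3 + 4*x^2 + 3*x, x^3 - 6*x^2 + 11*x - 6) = 1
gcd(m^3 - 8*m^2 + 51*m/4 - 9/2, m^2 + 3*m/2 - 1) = m - 1/2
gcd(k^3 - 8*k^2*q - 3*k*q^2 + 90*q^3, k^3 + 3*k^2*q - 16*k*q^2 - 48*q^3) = k + 3*q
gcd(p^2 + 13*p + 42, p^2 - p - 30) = 1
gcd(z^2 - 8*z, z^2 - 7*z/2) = z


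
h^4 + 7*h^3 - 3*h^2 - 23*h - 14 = (h - 2)*(h + 1)^2*(h + 7)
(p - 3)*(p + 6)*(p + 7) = p^3 + 10*p^2 + 3*p - 126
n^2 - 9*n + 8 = (n - 8)*(n - 1)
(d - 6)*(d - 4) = d^2 - 10*d + 24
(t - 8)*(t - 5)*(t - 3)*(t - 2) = t^4 - 18*t^3 + 111*t^2 - 278*t + 240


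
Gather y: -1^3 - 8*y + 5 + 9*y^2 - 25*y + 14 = 9*y^2 - 33*y + 18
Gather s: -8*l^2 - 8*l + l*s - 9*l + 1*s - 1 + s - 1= -8*l^2 - 17*l + s*(l + 2) - 2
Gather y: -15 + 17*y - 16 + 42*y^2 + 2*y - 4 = 42*y^2 + 19*y - 35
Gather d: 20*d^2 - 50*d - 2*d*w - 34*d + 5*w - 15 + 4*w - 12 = 20*d^2 + d*(-2*w - 84) + 9*w - 27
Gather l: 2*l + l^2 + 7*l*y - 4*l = l^2 + l*(7*y - 2)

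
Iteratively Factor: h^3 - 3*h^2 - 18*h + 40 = (h + 4)*(h^2 - 7*h + 10) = (h - 5)*(h + 4)*(h - 2)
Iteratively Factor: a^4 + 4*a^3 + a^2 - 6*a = (a)*(a^3 + 4*a^2 + a - 6) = a*(a + 3)*(a^2 + a - 2) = a*(a + 2)*(a + 3)*(a - 1)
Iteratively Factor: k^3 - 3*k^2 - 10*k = (k)*(k^2 - 3*k - 10) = k*(k - 5)*(k + 2)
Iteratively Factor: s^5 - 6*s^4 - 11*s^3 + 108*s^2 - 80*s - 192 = (s - 3)*(s^4 - 3*s^3 - 20*s^2 + 48*s + 64) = (s - 4)*(s - 3)*(s^3 + s^2 - 16*s - 16) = (s - 4)*(s - 3)*(s + 4)*(s^2 - 3*s - 4) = (s - 4)*(s - 3)*(s + 1)*(s + 4)*(s - 4)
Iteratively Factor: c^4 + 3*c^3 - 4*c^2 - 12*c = (c + 2)*(c^3 + c^2 - 6*c) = (c + 2)*(c + 3)*(c^2 - 2*c) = c*(c + 2)*(c + 3)*(c - 2)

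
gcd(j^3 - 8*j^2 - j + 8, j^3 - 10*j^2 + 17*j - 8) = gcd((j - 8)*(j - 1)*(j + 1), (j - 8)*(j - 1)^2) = j^2 - 9*j + 8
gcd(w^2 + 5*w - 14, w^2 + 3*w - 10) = w - 2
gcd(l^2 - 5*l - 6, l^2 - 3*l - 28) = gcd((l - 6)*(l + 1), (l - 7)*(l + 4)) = 1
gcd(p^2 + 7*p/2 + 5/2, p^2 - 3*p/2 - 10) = p + 5/2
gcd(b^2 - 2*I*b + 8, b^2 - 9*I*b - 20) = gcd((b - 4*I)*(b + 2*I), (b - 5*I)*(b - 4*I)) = b - 4*I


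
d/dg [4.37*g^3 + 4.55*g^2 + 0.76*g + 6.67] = 13.11*g^2 + 9.1*g + 0.76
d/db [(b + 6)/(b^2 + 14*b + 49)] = (-b - 5)/(b^3 + 21*b^2 + 147*b + 343)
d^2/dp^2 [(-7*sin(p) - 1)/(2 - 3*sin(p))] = 17*(-3*sin(p)^2 - 2*sin(p) + 6)/(3*sin(p) - 2)^3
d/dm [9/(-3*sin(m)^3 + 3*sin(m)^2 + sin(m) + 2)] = 9*(9*sin(m)^2 - 6*sin(m) - 1)*cos(m)/(-3*sin(m)^3 + 3*sin(m)^2 + sin(m) + 2)^2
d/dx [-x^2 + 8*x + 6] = 8 - 2*x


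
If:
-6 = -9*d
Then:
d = 2/3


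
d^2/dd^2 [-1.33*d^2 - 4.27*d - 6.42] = -2.66000000000000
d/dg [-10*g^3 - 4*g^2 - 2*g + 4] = -30*g^2 - 8*g - 2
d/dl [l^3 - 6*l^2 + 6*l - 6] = 3*l^2 - 12*l + 6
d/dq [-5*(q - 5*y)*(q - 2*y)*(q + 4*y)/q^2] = -5 - 90*y^2/q^2 + 400*y^3/q^3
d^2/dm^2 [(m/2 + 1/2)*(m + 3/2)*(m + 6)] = 3*m + 17/2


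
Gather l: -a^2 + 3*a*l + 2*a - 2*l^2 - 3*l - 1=-a^2 + 2*a - 2*l^2 + l*(3*a - 3) - 1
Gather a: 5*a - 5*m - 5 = 5*a - 5*m - 5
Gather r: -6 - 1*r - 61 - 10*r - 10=-11*r - 77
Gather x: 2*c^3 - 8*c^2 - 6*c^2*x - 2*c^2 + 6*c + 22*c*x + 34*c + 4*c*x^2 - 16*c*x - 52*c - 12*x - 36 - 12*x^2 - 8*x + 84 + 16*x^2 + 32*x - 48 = 2*c^3 - 10*c^2 - 12*c + x^2*(4*c + 4) + x*(-6*c^2 + 6*c + 12)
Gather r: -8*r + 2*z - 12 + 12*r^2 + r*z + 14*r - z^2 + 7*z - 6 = 12*r^2 + r*(z + 6) - z^2 + 9*z - 18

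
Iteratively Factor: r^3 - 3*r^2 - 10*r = (r - 5)*(r^2 + 2*r) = r*(r - 5)*(r + 2)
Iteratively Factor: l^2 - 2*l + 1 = (l - 1)*(l - 1)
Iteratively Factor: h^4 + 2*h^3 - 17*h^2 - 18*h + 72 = (h - 2)*(h^3 + 4*h^2 - 9*h - 36) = (h - 2)*(h + 4)*(h^2 - 9) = (h - 2)*(h + 3)*(h + 4)*(h - 3)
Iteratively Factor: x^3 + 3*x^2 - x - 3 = (x - 1)*(x^2 + 4*x + 3) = (x - 1)*(x + 3)*(x + 1)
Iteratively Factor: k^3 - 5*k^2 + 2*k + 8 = (k - 2)*(k^2 - 3*k - 4) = (k - 4)*(k - 2)*(k + 1)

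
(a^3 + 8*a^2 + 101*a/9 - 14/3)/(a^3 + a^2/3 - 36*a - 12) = (9*a^2 + 18*a - 7)/(3*(3*a^2 - 17*a - 6))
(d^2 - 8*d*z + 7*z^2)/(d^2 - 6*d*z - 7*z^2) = (d - z)/(d + z)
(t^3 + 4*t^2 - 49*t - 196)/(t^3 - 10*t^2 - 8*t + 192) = (t^2 - 49)/(t^2 - 14*t + 48)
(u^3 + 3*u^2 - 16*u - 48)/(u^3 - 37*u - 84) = (u - 4)/(u - 7)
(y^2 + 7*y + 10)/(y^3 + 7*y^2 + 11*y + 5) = (y + 2)/(y^2 + 2*y + 1)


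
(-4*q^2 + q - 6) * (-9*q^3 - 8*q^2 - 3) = 36*q^5 + 23*q^4 + 46*q^3 + 60*q^2 - 3*q + 18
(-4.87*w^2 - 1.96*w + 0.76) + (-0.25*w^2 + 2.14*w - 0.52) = -5.12*w^2 + 0.18*w + 0.24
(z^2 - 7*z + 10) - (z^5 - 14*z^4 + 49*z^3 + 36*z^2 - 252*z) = -z^5 + 14*z^4 - 49*z^3 - 35*z^2 + 245*z + 10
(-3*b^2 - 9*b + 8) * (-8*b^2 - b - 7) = 24*b^4 + 75*b^3 - 34*b^2 + 55*b - 56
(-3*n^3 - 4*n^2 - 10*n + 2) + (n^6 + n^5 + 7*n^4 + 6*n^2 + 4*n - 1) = n^6 + n^5 + 7*n^4 - 3*n^3 + 2*n^2 - 6*n + 1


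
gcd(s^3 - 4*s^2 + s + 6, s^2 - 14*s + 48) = 1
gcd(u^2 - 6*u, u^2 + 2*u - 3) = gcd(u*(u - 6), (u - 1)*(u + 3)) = 1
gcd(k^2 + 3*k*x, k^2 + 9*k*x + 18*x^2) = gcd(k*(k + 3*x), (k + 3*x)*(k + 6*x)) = k + 3*x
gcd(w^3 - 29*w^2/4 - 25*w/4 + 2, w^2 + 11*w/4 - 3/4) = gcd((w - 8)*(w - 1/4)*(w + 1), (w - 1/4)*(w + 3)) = w - 1/4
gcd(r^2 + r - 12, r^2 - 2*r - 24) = r + 4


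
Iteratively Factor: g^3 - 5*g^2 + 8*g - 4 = (g - 1)*(g^2 - 4*g + 4) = (g - 2)*(g - 1)*(g - 2)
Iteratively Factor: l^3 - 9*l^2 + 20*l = (l - 5)*(l^2 - 4*l) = (l - 5)*(l - 4)*(l)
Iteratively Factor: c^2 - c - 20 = (c + 4)*(c - 5)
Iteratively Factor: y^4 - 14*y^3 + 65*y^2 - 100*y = (y - 5)*(y^3 - 9*y^2 + 20*y) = (y - 5)^2*(y^2 - 4*y) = (y - 5)^2*(y - 4)*(y)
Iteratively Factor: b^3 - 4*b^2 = (b)*(b^2 - 4*b) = b*(b - 4)*(b)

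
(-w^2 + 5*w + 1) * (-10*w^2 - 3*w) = 10*w^4 - 47*w^3 - 25*w^2 - 3*w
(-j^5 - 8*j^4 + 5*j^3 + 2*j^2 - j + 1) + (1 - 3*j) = -j^5 - 8*j^4 + 5*j^3 + 2*j^2 - 4*j + 2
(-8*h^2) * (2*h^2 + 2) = -16*h^4 - 16*h^2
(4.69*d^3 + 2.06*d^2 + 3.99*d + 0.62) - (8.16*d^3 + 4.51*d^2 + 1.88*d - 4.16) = -3.47*d^3 - 2.45*d^2 + 2.11*d + 4.78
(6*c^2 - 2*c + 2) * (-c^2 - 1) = -6*c^4 + 2*c^3 - 8*c^2 + 2*c - 2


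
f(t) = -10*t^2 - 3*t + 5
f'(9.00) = -183.00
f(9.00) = -832.00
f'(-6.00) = 117.00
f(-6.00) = -337.00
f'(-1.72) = 31.40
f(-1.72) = -19.42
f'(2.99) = -62.80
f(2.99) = -93.37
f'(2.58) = -54.60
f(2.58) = -69.30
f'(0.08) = -4.60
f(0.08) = 4.70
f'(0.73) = -17.60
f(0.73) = -2.52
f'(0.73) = -17.60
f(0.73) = -2.52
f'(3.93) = -81.60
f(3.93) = -161.24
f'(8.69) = -176.80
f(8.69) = -776.23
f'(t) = -20*t - 3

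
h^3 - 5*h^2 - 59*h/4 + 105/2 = (h - 6)*(h - 5/2)*(h + 7/2)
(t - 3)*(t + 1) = t^2 - 2*t - 3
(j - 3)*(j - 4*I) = j^2 - 3*j - 4*I*j + 12*I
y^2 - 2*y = y*(y - 2)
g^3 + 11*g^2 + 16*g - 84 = (g - 2)*(g + 6)*(g + 7)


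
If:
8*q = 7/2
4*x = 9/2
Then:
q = 7/16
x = 9/8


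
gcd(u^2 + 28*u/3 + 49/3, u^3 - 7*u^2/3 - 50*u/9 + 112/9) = u + 7/3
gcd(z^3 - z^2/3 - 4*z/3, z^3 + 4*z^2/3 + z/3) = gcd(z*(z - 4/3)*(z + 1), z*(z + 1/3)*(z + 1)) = z^2 + z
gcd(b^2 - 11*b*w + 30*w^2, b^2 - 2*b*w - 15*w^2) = -b + 5*w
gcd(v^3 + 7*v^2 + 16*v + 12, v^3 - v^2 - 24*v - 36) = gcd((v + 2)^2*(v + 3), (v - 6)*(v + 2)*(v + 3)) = v^2 + 5*v + 6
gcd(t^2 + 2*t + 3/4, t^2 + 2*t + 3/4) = t^2 + 2*t + 3/4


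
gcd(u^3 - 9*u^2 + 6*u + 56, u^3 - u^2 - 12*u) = u - 4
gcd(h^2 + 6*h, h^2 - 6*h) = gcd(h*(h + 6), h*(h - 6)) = h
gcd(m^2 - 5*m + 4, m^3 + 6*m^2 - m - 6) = m - 1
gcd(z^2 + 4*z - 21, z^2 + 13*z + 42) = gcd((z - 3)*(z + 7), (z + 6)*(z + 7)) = z + 7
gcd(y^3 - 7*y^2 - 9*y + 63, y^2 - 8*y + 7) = y - 7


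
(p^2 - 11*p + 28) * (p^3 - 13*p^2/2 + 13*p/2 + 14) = p^5 - 35*p^4/2 + 106*p^3 - 479*p^2/2 + 28*p + 392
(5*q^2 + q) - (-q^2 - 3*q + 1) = 6*q^2 + 4*q - 1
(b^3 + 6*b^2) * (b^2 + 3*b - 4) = b^5 + 9*b^4 + 14*b^3 - 24*b^2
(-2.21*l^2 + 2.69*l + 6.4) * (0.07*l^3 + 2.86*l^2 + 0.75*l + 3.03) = -0.1547*l^5 - 6.1323*l^4 + 6.4839*l^3 + 13.6252*l^2 + 12.9507*l + 19.392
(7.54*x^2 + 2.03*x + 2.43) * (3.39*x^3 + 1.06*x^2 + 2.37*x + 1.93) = 25.5606*x^5 + 14.8741*x^4 + 28.2593*x^3 + 21.9391*x^2 + 9.677*x + 4.6899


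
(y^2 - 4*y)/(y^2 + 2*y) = (y - 4)/(y + 2)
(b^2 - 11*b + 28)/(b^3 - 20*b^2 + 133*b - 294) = (b - 4)/(b^2 - 13*b + 42)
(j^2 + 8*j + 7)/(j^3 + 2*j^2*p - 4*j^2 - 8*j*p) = (j^2 + 8*j + 7)/(j*(j^2 + 2*j*p - 4*j - 8*p))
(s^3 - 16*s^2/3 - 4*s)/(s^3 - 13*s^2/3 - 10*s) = (3*s + 2)/(3*s + 5)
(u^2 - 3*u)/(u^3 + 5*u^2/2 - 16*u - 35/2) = 2*u*(u - 3)/(2*u^3 + 5*u^2 - 32*u - 35)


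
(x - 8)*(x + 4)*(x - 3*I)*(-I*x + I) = -I*x^4 - 3*x^3 + 5*I*x^3 + 15*x^2 + 28*I*x^2 + 84*x - 32*I*x - 96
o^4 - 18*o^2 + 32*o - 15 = (o - 3)*(o - 1)^2*(o + 5)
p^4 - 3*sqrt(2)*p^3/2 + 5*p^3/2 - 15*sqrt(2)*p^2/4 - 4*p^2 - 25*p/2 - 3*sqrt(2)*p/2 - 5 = (p + 1/2)*(p + 2)*(p - 5*sqrt(2)/2)*(p + sqrt(2))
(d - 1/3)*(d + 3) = d^2 + 8*d/3 - 1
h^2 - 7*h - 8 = (h - 8)*(h + 1)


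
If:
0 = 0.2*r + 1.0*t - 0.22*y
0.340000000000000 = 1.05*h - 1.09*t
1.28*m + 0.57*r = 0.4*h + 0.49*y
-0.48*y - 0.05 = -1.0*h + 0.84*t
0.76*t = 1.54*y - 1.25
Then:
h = -2.78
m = -7.44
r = 14.20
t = -2.99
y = -0.66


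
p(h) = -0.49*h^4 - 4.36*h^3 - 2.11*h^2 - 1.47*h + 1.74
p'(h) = -1.96*h^3 - 13.08*h^2 - 4.22*h - 1.47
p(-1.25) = 7.60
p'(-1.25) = -12.80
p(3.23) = -225.28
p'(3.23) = -217.61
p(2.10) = -60.56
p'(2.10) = -86.17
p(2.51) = -103.64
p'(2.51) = -125.46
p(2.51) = -103.64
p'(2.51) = -125.46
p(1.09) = -8.71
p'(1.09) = -24.15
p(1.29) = -14.38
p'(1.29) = -32.89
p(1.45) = -20.29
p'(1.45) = -41.07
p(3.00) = -179.07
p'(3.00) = -184.77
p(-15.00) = -10542.21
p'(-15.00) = 3733.83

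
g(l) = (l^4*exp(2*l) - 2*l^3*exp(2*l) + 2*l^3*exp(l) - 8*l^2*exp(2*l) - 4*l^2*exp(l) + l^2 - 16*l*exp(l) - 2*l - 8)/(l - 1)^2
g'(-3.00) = -0.28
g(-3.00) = 0.32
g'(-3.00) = -0.28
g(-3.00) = 0.32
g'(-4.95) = -0.12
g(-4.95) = 0.69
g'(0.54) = -1109.37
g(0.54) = -154.17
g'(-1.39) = -0.49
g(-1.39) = -0.25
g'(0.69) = -4893.30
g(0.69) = -522.91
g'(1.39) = 5794.17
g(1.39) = -2519.11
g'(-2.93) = -0.28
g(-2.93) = 0.30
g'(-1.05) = -0.81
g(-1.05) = -0.46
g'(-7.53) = -0.03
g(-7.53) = 0.87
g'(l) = (2*l^4*exp(2*l) + 2*l^3*exp(l) - 22*l^2*exp(2*l) + 2*l^2*exp(l) - 16*l*exp(2*l) - 24*l*exp(l) + 2*l - 16*exp(l) - 2)/(l - 1)^2 - 2*(l^4*exp(2*l) - 2*l^3*exp(2*l) + 2*l^3*exp(l) - 8*l^2*exp(2*l) - 4*l^2*exp(l) + l^2 - 16*l*exp(l) - 2*l - 8)/(l - 1)^3 = 2*(l^5*exp(2*l) - 2*l^4*exp(2*l) + l^4*exp(l) - 9*l^3*exp(2*l) - 2*l^3*exp(l) + 11*l^2*exp(2*l) - 9*l^2*exp(l) + 8*l*exp(2*l) + 20*l*exp(l) + 8*exp(l) + 9)/(l^3 - 3*l^2 + 3*l - 1)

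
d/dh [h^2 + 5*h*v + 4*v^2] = 2*h + 5*v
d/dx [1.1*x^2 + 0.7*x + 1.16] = 2.2*x + 0.7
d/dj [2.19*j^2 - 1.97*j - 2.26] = 4.38*j - 1.97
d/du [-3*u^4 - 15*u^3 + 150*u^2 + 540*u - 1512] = -12*u^3 - 45*u^2 + 300*u + 540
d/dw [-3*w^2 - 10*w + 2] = -6*w - 10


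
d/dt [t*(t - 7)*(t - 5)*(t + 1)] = 4*t^3 - 33*t^2 + 46*t + 35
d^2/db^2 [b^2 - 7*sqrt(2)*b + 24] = 2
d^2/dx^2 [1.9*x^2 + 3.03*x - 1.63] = 3.80000000000000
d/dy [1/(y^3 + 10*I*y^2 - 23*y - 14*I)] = (-3*y^2 - 20*I*y + 23)/(y^3 + 10*I*y^2 - 23*y - 14*I)^2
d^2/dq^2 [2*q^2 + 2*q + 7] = 4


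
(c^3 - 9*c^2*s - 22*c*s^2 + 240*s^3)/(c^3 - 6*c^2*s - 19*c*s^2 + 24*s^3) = (-c^2 + c*s + 30*s^2)/(-c^2 - 2*c*s + 3*s^2)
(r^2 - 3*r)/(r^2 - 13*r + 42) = r*(r - 3)/(r^2 - 13*r + 42)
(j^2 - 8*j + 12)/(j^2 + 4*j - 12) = (j - 6)/(j + 6)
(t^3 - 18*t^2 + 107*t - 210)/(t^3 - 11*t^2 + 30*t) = (t - 7)/t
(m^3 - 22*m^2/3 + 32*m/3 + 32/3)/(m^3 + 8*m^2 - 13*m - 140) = (3*m^2 - 10*m - 8)/(3*(m^2 + 12*m + 35))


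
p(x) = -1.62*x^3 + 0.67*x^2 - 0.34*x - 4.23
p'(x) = -4.86*x^2 + 1.34*x - 0.34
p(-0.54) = -3.60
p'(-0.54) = -2.48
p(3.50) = -66.67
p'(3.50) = -55.18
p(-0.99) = -1.66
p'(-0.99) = -6.43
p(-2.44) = 24.12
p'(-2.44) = -32.54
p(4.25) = -117.93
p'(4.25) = -82.43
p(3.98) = -97.10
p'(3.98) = -71.99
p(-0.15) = -4.16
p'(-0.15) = -0.65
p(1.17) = -6.31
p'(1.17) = -5.43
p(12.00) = -2711.19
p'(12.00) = -684.10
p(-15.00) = 5619.12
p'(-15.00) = -1113.94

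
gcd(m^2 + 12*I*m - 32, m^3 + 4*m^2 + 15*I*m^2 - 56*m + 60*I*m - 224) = m + 8*I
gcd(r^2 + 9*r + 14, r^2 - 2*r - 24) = 1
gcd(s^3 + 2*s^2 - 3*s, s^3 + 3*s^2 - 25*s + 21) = s - 1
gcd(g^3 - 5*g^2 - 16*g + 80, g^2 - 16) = g^2 - 16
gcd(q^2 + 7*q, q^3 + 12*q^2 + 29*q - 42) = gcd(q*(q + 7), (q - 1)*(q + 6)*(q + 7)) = q + 7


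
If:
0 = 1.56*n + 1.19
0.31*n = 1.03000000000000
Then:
No Solution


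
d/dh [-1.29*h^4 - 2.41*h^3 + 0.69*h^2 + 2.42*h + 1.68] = -5.16*h^3 - 7.23*h^2 + 1.38*h + 2.42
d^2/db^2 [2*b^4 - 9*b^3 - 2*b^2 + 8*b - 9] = 24*b^2 - 54*b - 4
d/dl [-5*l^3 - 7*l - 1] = -15*l^2 - 7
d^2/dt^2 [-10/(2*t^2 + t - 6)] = 20*(4*t^2 + 2*t - (4*t + 1)^2 - 12)/(2*t^2 + t - 6)^3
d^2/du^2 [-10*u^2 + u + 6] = -20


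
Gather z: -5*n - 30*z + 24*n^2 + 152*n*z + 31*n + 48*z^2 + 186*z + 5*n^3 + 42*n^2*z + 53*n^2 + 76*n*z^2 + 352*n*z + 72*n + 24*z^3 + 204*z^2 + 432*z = 5*n^3 + 77*n^2 + 98*n + 24*z^3 + z^2*(76*n + 252) + z*(42*n^2 + 504*n + 588)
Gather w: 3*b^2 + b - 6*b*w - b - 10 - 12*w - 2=3*b^2 + w*(-6*b - 12) - 12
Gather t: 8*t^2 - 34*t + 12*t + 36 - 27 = 8*t^2 - 22*t + 9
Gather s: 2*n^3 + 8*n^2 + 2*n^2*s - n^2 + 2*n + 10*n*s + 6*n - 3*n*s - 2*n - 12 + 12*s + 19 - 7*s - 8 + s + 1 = 2*n^3 + 7*n^2 + 6*n + s*(2*n^2 + 7*n + 6)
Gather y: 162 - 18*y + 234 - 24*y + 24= 420 - 42*y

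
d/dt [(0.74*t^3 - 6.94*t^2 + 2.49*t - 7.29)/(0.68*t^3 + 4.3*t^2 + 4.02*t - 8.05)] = (-2.22044604925031e-16*t^5 + 7.9012*t^4 + 2.56319999999999*t^3 - 41.6052*t^2 + 174.428*t + 9.26129999999999)/(0.4624*t^6 + 5.848*t^5 + 23.9572*t^4 + 23.624*t^3 - 53.0696*t^2 - 64.722*t + 64.8025)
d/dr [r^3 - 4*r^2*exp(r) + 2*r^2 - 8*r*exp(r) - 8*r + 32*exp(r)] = -4*r^2*exp(r) + 3*r^2 - 16*r*exp(r) + 4*r + 24*exp(r) - 8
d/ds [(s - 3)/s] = 3/s^2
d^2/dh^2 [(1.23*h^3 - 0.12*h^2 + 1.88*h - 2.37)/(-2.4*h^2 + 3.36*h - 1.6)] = (7.105427357601e-15*h^5 + 1.4210854715202e-14*h^4 - 38.048256*h^3 + 118.81728*h^2 - 90.24768*h + 15.711744)/(13.824*h^6 - 58.0608*h^5 + 108.93312*h^4 - 115.347456*h^3 + 72.62208*h^2 - 25.8048*h + 4.096)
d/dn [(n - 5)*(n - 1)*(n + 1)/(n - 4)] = (2*n^3 - 17*n^2 + 40*n - 1)/(n^2 - 8*n + 16)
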